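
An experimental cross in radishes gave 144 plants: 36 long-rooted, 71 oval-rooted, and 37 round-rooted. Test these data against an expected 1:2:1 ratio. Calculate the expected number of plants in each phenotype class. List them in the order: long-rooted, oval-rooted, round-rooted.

36, 72, 36

The 1:2:1 ratio has 4 parts, so with N = 144 the expected counts are:
  long-rooted: 144 × 1/4 = 36
  oval-rooted: 144 × 2/4 = 72
  round-rooted: 144 × 1/4 = 36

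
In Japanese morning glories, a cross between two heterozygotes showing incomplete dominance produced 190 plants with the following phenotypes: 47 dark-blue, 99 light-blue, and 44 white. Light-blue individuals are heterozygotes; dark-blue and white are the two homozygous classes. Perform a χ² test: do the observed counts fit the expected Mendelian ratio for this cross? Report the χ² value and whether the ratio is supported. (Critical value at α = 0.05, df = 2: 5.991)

0.432; consistent

With incomplete dominance, a heterozygote × heterozygote cross gives a 1:2:1 phenotypic ratio.
Under the 1:2:1 hypothesis (Σ ratio = 4, N = 190):
  dark-blue: 190 × 1/4 = 47.5
  light-blue: 190 × 2/4 = 95
  white: 190 × 1/4 = 47.5
χ² = Σ (O − E)² / E
  dark-blue: (47 − 47.5)² / 47.5 = 0.0053
  light-blue: (99 − 95)² / 95 = 0.1684
  white: (44 − 47.5)² / 47.5 = 0.2579
χ² = 0.0053 + 0.1684 + 0.2579 = 0.4316 ≈ 0.432
Degrees of freedom = 3 − 1 = 2; critical value at α = 0.05 is 5.991.
Since 0.432 < 5.991, we fail to reject the null hypothesis — the data are consistent with the 1:2:1 ratio.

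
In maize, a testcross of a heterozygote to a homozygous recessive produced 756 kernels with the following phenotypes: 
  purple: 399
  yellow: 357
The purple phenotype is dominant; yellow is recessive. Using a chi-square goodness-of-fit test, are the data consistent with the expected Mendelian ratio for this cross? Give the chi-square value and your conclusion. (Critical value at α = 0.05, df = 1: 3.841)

A testcross of a heterozygote (Aa × aa) gives a 1:1 phenotypic ratio.
Total ratio parts = 2. Expected numbers out of 756:
  purple: 756 × 1/2 = 378
  yellow: 756 × 1/2 = 378
χ² = Σ (O − E)² / E
  purple: (399 − 378)² / 378 = 1.1667
  yellow: (357 − 378)² / 378 = 1.1667
χ² = 1.1667 + 1.1667 = 2.3334 ≈ 2.333
Degrees of freedom = 2 − 1 = 1; critical value at α = 0.05 is 3.841.
Since 2.333 < 3.841, we fail to reject the null hypothesis — the data are consistent with the 1:1 ratio.

2.333; consistent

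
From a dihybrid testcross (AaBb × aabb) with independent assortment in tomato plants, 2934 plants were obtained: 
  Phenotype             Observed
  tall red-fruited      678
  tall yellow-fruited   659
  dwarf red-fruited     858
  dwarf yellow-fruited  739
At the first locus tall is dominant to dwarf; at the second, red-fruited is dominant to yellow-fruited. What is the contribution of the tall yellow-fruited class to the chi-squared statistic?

A dihybrid testcross with independent assortment gives a 1:1:1:1 ratio.
Total ratio parts = 4. Expected numbers out of 2934:
  tall red-fruited: 2934 × 1/4 = 733.5
  tall yellow-fruited: 2934 × 1/4 = 733.5
  dwarf red-fruited: 2934 × 1/4 = 733.5
  dwarf yellow-fruited: 2934 × 1/4 = 733.5
Contribution of tall yellow-fruited: (659 − 733.5)² / 733.5 = 7.5668

7.567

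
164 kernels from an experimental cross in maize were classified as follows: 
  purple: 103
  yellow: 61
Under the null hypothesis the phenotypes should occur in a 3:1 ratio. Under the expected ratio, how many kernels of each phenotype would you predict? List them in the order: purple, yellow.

Under the 3:1 hypothesis (Σ ratio = 4, N = 164):
  purple: 164 × 3/4 = 123
  yellow: 164 × 1/4 = 41

123, 41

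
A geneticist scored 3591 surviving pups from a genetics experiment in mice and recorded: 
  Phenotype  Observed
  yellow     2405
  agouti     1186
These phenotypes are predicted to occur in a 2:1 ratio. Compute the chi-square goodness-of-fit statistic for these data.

The 2:1 ratio has 3 parts, so with N = 3591 the expected counts are:
  yellow: 3591 × 2/3 = 2394
  agouti: 3591 × 1/3 = 1197
χ² = Σ (O − E)² / E
  yellow: (2405 − 2394)² / 2394 = 0.0505
  agouti: (1186 − 1197)² / 1197 = 0.1011
χ² = 0.0505 + 0.1011 = 0.1516 ≈ 0.152

0.152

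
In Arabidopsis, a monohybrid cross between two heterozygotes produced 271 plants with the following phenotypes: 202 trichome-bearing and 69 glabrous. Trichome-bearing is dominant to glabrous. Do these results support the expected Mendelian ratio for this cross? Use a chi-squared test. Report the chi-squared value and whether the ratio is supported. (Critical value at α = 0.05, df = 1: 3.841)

0.031; consistent

For a monohybrid cross between heterozygotes with complete dominance, the expected phenotypic ratio is 3:1.
Under the 3:1 hypothesis (Σ ratio = 4, N = 271):
  trichome-bearing: 271 × 3/4 = 203.25
  glabrous: 271 × 1/4 = 67.75
χ² = Σ (O − E)² / E
  trichome-bearing: (202 − 203.25)² / 203.25 = 0.0077
  glabrous: (69 − 67.75)² / 67.75 = 0.0231
χ² = 0.0077 + 0.0231 = 0.0308 ≈ 0.031
Degrees of freedom = 2 − 1 = 1; critical value at α = 0.05 is 3.841.
Since 0.031 < 3.841, we fail to reject the null hypothesis — the data are consistent with the 3:1 ratio.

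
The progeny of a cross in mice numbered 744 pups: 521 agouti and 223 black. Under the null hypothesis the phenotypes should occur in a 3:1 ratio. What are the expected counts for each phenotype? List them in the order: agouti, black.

Under the 3:1 hypothesis (Σ ratio = 4, N = 744):
  agouti: 744 × 3/4 = 558
  black: 744 × 1/4 = 186

558, 186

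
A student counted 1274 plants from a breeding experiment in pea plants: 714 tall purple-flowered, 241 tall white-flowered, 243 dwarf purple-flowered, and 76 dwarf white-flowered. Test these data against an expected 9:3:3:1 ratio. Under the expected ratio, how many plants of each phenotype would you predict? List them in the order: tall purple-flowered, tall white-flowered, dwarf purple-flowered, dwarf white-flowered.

Under the 9:3:3:1 hypothesis (Σ ratio = 16, N = 1274):
  tall purple-flowered: 1274 × 9/16 = 716.625
  tall white-flowered: 1274 × 3/16 = 238.875
  dwarf purple-flowered: 1274 × 3/16 = 238.875
  dwarf white-flowered: 1274 × 1/16 = 79.625

716.625, 238.875, 238.875, 79.625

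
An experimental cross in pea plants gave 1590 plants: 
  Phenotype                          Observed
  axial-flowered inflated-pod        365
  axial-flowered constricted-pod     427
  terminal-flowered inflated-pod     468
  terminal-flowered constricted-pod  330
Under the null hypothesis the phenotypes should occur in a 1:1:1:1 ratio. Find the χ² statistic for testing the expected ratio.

28.813

Under the 1:1:1:1 hypothesis (Σ ratio = 4, N = 1590):
  axial-flowered inflated-pod: 1590 × 1/4 = 397.5
  axial-flowered constricted-pod: 1590 × 1/4 = 397.5
  terminal-flowered inflated-pod: 1590 × 1/4 = 397.5
  terminal-flowered constricted-pod: 1590 × 1/4 = 397.5
χ² = Σ (O − E)² / E
  axial-flowered inflated-pod: (365 − 397.5)² / 397.5 = 2.6572
  axial-flowered constricted-pod: (427 − 397.5)² / 397.5 = 2.1893
  terminal-flowered inflated-pod: (468 − 397.5)² / 397.5 = 12.5038
  terminal-flowered constricted-pod: (330 − 397.5)² / 397.5 = 11.4623
χ² = 2.6572 + 2.1893 + 12.5038 + 11.4623 = 28.8126 ≈ 28.813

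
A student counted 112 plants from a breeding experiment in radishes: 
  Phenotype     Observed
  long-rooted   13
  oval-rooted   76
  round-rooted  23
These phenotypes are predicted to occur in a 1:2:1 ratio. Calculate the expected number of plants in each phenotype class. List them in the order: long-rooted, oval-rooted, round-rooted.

Expected counts for N = 112 under a 1:2:1 ratio (total parts = 4):
  long-rooted: 112 × 1/4 = 28
  oval-rooted: 112 × 2/4 = 56
  round-rooted: 112 × 1/4 = 28

28, 56, 28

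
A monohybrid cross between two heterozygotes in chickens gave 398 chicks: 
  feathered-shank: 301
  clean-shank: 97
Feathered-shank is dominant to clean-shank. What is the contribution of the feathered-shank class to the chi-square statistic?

For a monohybrid cross between heterozygotes with complete dominance, the expected phenotypic ratio is 3:1.
Under the 3:1 hypothesis (Σ ratio = 4, N = 398):
  feathered-shank: 398 × 3/4 = 298.5
  clean-shank: 398 × 1/4 = 99.5
Contribution of feathered-shank: (301 − 298.5)² / 298.5 = 0.0209

0.021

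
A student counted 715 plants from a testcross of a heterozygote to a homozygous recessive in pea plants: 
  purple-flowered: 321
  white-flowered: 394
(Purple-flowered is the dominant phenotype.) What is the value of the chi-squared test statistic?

A testcross of a heterozygote (Aa × aa) gives a 1:1 phenotypic ratio.
Under the 1:1 hypothesis (Σ ratio = 2, N = 715):
  purple-flowered: 715 × 1/2 = 357.5
  white-flowered: 715 × 1/2 = 357.5
χ² = Σ (O − E)² / E
  purple-flowered: (321 − 357.5)² / 357.5 = 3.7266
  white-flowered: (394 − 357.5)² / 357.5 = 3.7266
χ² = 3.7266 + 3.7266 = 7.4532 ≈ 7.453

7.453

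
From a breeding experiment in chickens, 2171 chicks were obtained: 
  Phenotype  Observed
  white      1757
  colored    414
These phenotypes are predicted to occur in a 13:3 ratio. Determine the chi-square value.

Under the 13:3 hypothesis (Σ ratio = 16, N = 2171):
  white: 2171 × 13/16 = 1763.9375
  colored: 2171 × 3/16 = 407.0625
χ² = Σ (O − E)² / E
  white: (1757 − 1763.9375)² / 1763.9375 = 0.0273
  colored: (414 − 407.0625)² / 407.0625 = 0.1182
χ² = 0.0273 + 0.1182 = 0.1455 ≈ 0.146

0.146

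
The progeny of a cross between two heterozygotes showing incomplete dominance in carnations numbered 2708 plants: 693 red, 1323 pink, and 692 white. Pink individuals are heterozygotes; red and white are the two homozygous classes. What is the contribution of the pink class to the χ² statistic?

With incomplete dominance, a heterozygote × heterozygote cross gives a 1:2:1 phenotypic ratio.
Expected counts for N = 2708 under a 1:2:1 ratio (total parts = 4):
  red: 2708 × 1/4 = 677
  pink: 2708 × 2/4 = 1354
  white: 2708 × 1/4 = 677
Contribution of pink: (1323 − 1354)² / 1354 = 0.7097

0.710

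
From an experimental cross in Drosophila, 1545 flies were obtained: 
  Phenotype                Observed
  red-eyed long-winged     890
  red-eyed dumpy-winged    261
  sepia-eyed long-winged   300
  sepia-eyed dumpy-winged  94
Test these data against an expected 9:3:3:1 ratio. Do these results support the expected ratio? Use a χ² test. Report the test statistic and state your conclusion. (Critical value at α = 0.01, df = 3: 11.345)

Under the 9:3:3:1 hypothesis (Σ ratio = 16, N = 1545):
  red-eyed long-winged: 1545 × 9/16 = 869.0625
  red-eyed dumpy-winged: 1545 × 3/16 = 289.6875
  sepia-eyed long-winged: 1545 × 3/16 = 289.6875
  sepia-eyed dumpy-winged: 1545 × 1/16 = 96.5625
χ² = Σ (O − E)² / E
  red-eyed long-winged: (890 − 869.0625)² / 869.0625 = 0.5044
  red-eyed dumpy-winged: (261 − 289.6875)² / 289.6875 = 2.8409
  sepia-eyed long-winged: (300 − 289.6875)² / 289.6875 = 0.3671
  sepia-eyed dumpy-winged: (94 − 96.5625)² / 96.5625 = 0.0680
χ² = 0.5044 + 2.8409 + 0.3671 + 0.0680 = 3.7804 ≈ 3.780
Degrees of freedom = 4 − 1 = 3; critical value at α = 0.01 is 11.345.
Since 3.780 < 11.345, we fail to reject the null hypothesis — the data are consistent with the 9:3:3:1 ratio.

3.780; consistent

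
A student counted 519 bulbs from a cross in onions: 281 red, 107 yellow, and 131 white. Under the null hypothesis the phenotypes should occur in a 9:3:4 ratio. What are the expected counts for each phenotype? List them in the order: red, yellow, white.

291.9375, 97.3125, 129.75

Expected counts for N = 519 under a 9:3:4 ratio (total parts = 16):
  red: 519 × 9/16 = 291.9375
  yellow: 519 × 3/16 = 97.3125
  white: 519 × 4/16 = 129.75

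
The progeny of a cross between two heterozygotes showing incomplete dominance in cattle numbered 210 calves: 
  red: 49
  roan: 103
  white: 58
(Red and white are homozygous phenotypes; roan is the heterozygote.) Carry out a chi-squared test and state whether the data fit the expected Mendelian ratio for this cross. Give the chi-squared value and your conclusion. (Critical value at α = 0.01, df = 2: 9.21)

With incomplete dominance, a heterozygote × heterozygote cross gives a 1:2:1 phenotypic ratio.
The 1:2:1 ratio has 4 parts, so with N = 210 the expected counts are:
  red: 210 × 1/4 = 52.5
  roan: 210 × 2/4 = 105
  white: 210 × 1/4 = 52.5
χ² = Σ (O − E)² / E
  red: (49 − 52.5)² / 52.5 = 0.2333
  roan: (103 − 105)² / 105 = 0.0381
  white: (58 − 52.5)² / 52.5 = 0.5762
χ² = 0.2333 + 0.0381 + 0.5762 = 0.8476 ≈ 0.848
Degrees of freedom = 3 − 1 = 2; critical value at α = 0.01 is 9.21.
Since 0.848 < 9.21, we fail to reject the null hypothesis — the data are consistent with the 1:2:1 ratio.

0.848; consistent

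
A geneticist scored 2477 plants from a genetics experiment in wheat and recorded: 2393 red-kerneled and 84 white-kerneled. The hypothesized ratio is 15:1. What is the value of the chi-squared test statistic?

34.550

Total ratio parts = 16. Expected numbers out of 2477:
  red-kerneled: 2477 × 15/16 = 2322.1875
  white-kerneled: 2477 × 1/16 = 154.8125
χ² = Σ (O − E)² / E
  red-kerneled: (2393 − 2322.1875)² / 2322.1875 = 2.1593
  white-kerneled: (84 − 154.8125)² / 154.8125 = 32.3902
χ² = 2.1593 + 32.3902 = 34.5495 ≈ 34.550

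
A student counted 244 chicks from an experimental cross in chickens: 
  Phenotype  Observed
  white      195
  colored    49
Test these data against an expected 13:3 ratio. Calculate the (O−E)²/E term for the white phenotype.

Under the 13:3 hypothesis (Σ ratio = 16, N = 244):
  white: 244 × 13/16 = 198.25
  colored: 244 × 3/16 = 45.75
Contribution of white: (195 − 198.25)² / 198.25 = 0.0533

0.053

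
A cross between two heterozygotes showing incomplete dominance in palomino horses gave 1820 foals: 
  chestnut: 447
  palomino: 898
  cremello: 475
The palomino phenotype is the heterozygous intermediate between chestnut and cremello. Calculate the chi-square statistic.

With incomplete dominance, a heterozygote × heterozygote cross gives a 1:2:1 phenotypic ratio.
Expected counts for N = 1820 under a 1:2:1 ratio (total parts = 4):
  chestnut: 1820 × 1/4 = 455
  palomino: 1820 × 2/4 = 910
  cremello: 1820 × 1/4 = 455
χ² = Σ (O − E)² / E
  chestnut: (447 − 455)² / 455 = 0.1407
  palomino: (898 − 910)² / 910 = 0.1582
  cremello: (475 − 455)² / 455 = 0.8791
χ² = 0.1407 + 0.1582 + 0.8791 = 1.178

1.178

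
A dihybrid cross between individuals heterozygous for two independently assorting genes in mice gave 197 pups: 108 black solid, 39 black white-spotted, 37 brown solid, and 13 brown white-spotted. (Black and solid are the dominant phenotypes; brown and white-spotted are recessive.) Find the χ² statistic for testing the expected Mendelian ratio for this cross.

A dihybrid F₂ with independent assortment and complete dominance at both loci gives a 9:3:3:1 phenotypic ratio.
Total ratio parts = 16. Expected numbers out of 197:
  black solid: 197 × 9/16 = 110.8125
  black white-spotted: 197 × 3/16 = 36.9375
  brown solid: 197 × 3/16 = 36.9375
  brown white-spotted: 197 × 1/16 = 12.3125
χ² = Σ (O − E)² / E
  black solid: (108 − 110.8125)² / 110.8125 = 0.0714
  black white-spotted: (39 − 36.9375)² / 36.9375 = 0.1152
  brown solid: (37 − 36.9375)² / 36.9375 = 0.0001
  brown white-spotted: (13 − 12.3125)² / 12.3125 = 0.0384
χ² = 0.0714 + 0.1152 + 0.0001 + 0.0384 = 0.2251 ≈ 0.225

0.225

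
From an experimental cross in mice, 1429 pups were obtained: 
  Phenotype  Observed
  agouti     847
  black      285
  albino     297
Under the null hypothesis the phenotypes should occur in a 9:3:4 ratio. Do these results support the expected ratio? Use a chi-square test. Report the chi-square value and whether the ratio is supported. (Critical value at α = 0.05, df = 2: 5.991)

Expected counts for N = 1429 under a 9:3:4 ratio (total parts = 16):
  agouti: 1429 × 9/16 = 803.8125
  black: 1429 × 3/16 = 267.9375
  albino: 1429 × 4/16 = 357.25
χ² = Σ (O − E)² / E
  agouti: (847 − 803.8125)² / 803.8125 = 2.3204
  black: (285 − 267.9375)² / 267.9375 = 1.0866
  albino: (297 − 357.25)² / 357.25 = 10.1611
χ² = 2.3204 + 1.0866 + 10.1611 = 13.5681 ≈ 13.568
Degrees of freedom = 3 − 1 = 2; critical value at α = 0.05 is 5.991.
Since 13.568 > 5.991, we reject the null hypothesis — the data do not fit the 9:3:4 ratio.

13.568; not consistent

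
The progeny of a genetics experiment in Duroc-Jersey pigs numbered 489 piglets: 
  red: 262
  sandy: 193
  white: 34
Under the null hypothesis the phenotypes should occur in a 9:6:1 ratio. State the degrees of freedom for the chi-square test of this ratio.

A goodness-of-fit test with 3 phenotype classes has df = 3 − 1 = 2.

2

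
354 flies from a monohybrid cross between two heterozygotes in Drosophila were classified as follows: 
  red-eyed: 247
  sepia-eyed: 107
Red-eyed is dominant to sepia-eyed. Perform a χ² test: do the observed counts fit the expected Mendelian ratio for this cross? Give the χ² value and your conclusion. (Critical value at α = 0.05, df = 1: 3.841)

5.156; not consistent

For a monohybrid cross between heterozygotes with complete dominance, the expected phenotypic ratio is 3:1.
Total ratio parts = 4. Expected numbers out of 354:
  red-eyed: 354 × 3/4 = 265.5
  sepia-eyed: 354 × 1/4 = 88.5
χ² = Σ (O − E)² / E
  red-eyed: (247 − 265.5)² / 265.5 = 1.2891
  sepia-eyed: (107 − 88.5)² / 88.5 = 3.8672
χ² = 1.2891 + 3.8672 = 5.1563 ≈ 5.156
Degrees of freedom = 2 − 1 = 1; critical value at α = 0.05 is 3.841.
Since 5.156 > 3.841, we reject the null hypothesis — the data do not fit the 3:1 ratio.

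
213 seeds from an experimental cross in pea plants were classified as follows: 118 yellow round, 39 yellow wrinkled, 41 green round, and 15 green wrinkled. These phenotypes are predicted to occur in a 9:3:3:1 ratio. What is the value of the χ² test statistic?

The 9:3:3:1 ratio has 16 parts, so with N = 213 the expected counts are:
  yellow round: 213 × 9/16 = 119.8125
  yellow wrinkled: 213 × 3/16 = 39.9375
  green round: 213 × 3/16 = 39.9375
  green wrinkled: 213 × 1/16 = 13.3125
χ² = Σ (O − E)² / E
  yellow round: (118 − 119.8125)² / 119.8125 = 0.0274
  yellow wrinkled: (39 − 39.9375)² / 39.9375 = 0.0220
  green round: (41 − 39.9375)² / 39.9375 = 0.0283
  green wrinkled: (15 − 13.3125)² / 13.3125 = 0.2139
χ² = 0.0274 + 0.0220 + 0.0283 + 0.2139 = 0.2916 ≈ 0.292

0.292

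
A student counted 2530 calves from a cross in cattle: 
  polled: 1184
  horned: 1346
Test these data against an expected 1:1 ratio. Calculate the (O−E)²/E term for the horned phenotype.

5.187

Total ratio parts = 2. Expected numbers out of 2530:
  polled: 2530 × 1/2 = 1265
  horned: 2530 × 1/2 = 1265
Contribution of horned: (1346 − 1265)² / 1265 = 5.1866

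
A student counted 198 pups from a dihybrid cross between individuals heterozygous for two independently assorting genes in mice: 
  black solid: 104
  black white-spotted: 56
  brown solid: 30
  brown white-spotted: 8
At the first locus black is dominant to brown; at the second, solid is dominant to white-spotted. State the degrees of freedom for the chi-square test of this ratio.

A dihybrid F₂ with independent assortment and complete dominance at both loci gives a 9:3:3:1 phenotypic ratio.
A goodness-of-fit test with 4 phenotype classes has df = 4 − 1 = 3.

3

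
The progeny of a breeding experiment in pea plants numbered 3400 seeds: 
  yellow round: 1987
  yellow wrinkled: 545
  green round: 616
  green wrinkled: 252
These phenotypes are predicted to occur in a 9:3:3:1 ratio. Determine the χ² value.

24.391

The 9:3:3:1 ratio has 16 parts, so with N = 3400 the expected counts are:
  yellow round: 3400 × 9/16 = 1912.5
  yellow wrinkled: 3400 × 3/16 = 637.5
  green round: 3400 × 3/16 = 637.5
  green wrinkled: 3400 × 1/16 = 212.5
χ² = Σ (O − E)² / E
  yellow round: (1987 − 1912.5)² / 1912.5 = 2.9021
  yellow wrinkled: (545 − 637.5)² / 637.5 = 13.4216
  green round: (616 − 637.5)² / 637.5 = 0.7251
  green wrinkled: (252 − 212.5)² / 212.5 = 7.3424
χ² = 2.9021 + 13.4216 + 0.7251 + 7.3424 = 24.3912 ≈ 24.391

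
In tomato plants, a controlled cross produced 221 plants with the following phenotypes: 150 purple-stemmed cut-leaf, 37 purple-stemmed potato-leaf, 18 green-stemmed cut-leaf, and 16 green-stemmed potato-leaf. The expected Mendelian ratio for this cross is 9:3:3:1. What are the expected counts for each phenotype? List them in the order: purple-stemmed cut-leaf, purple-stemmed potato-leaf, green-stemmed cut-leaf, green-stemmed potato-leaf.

124.3125, 41.4375, 41.4375, 13.8125

Total ratio parts = 16. Expected numbers out of 221:
  purple-stemmed cut-leaf: 221 × 9/16 = 124.3125
  purple-stemmed potato-leaf: 221 × 3/16 = 41.4375
  green-stemmed cut-leaf: 221 × 3/16 = 41.4375
  green-stemmed potato-leaf: 221 × 1/16 = 13.8125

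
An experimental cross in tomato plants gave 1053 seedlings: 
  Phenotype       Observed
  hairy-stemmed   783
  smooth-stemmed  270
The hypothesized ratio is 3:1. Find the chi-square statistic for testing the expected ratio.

Expected counts for N = 1053 under a 3:1 ratio (total parts = 4):
  hairy-stemmed: 1053 × 3/4 = 789.75
  smooth-stemmed: 1053 × 1/4 = 263.25
χ² = Σ (O − E)² / E
  hairy-stemmed: (783 − 789.75)² / 789.75 = 0.0577
  smooth-stemmed: (270 − 263.25)² / 263.25 = 0.1731
χ² = 0.0577 + 0.1731 = 0.2308 ≈ 0.231

0.231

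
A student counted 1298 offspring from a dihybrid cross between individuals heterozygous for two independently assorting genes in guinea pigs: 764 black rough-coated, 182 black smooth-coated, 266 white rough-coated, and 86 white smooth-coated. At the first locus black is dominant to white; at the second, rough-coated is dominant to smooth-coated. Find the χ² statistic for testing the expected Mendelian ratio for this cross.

19.446

A dihybrid F₂ with independent assortment and complete dominance at both loci gives a 9:3:3:1 phenotypic ratio.
Total ratio parts = 16. Expected numbers out of 1298:
  black rough-coated: 1298 × 9/16 = 730.125
  black smooth-coated: 1298 × 3/16 = 243.375
  white rough-coated: 1298 × 3/16 = 243.375
  white smooth-coated: 1298 × 1/16 = 81.125
χ² = Σ (O − E)² / E
  black rough-coated: (764 − 730.125)² / 730.125 = 1.5717
  black smooth-coated: (182 − 243.375)² / 243.375 = 15.4777
  white rough-coated: (266 − 243.375)² / 243.375 = 2.1033
  white smooth-coated: (86 − 81.125)² / 81.125 = 0.2930
χ² = 1.5717 + 15.4777 + 2.1033 + 0.2930 = 19.4457 ≈ 19.446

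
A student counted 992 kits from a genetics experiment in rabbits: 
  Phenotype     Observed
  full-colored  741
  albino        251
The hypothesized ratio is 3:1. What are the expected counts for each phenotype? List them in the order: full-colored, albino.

744, 248

Under the 3:1 hypothesis (Σ ratio = 4, N = 992):
  full-colored: 992 × 3/4 = 744
  albino: 992 × 1/4 = 248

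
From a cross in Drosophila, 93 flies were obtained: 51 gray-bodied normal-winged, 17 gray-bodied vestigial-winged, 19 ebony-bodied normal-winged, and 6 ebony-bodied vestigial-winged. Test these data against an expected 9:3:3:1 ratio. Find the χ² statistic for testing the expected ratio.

Total ratio parts = 16. Expected numbers out of 93:
  gray-bodied normal-winged: 93 × 9/16 = 52.3125
  gray-bodied vestigial-winged: 93 × 3/16 = 17.4375
  ebony-bodied normal-winged: 93 × 3/16 = 17.4375
  ebony-bodied vestigial-winged: 93 × 1/16 = 5.8125
χ² = Σ (O − E)² / E
  gray-bodied normal-winged: (51 − 52.3125)² / 52.3125 = 0.0329
  gray-bodied vestigial-winged: (17 − 17.4375)² / 17.4375 = 0.0110
  ebony-bodied normal-winged: (19 − 17.4375)² / 17.4375 = 0.1400
  ebony-bodied vestigial-winged: (6 − 5.8125)² / 5.8125 = 0.0060
χ² = 0.0329 + 0.0110 + 0.1400 + 0.0060 = 0.1899 ≈ 0.190

0.190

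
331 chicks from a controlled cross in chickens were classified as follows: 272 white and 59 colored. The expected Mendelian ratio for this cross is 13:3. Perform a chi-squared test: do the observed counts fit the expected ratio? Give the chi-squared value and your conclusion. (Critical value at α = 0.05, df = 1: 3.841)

The 13:3 ratio has 16 parts, so with N = 331 the expected counts are:
  white: 331 × 13/16 = 268.9375
  colored: 331 × 3/16 = 62.0625
χ² = Σ (O − E)² / E
  white: (272 − 268.9375)² / 268.9375 = 0.0349
  colored: (59 − 62.0625)² / 62.0625 = 0.1511
χ² = 0.0349 + 0.1511 = 0.186
Degrees of freedom = 2 − 1 = 1; critical value at α = 0.05 is 3.841.
Since 0.186 < 3.841, we fail to reject the null hypothesis — the data are consistent with the 13:3 ratio.

0.186; consistent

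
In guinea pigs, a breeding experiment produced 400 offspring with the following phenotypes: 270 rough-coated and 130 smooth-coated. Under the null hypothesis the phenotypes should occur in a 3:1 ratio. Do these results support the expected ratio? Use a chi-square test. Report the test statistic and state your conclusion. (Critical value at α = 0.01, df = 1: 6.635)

12.000; not consistent

Expected counts for N = 400 under a 3:1 ratio (total parts = 4):
  rough-coated: 400 × 3/4 = 300
  smooth-coated: 400 × 1/4 = 100
χ² = Σ (O − E)² / E
  rough-coated: (270 − 300)² / 300 = 3.0000
  smooth-coated: (130 − 100)² / 100 = 9.0000
χ² = 3.0000 + 9.0000 = 12.000
Degrees of freedom = 2 − 1 = 1; critical value at α = 0.01 is 6.635.
Since 12.000 > 6.635, we reject the null hypothesis — the data do not fit the 3:1 ratio.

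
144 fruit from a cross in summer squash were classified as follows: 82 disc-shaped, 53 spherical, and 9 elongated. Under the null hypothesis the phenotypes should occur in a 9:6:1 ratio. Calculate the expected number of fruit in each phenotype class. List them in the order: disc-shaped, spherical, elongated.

81, 54, 9

Expected counts for N = 144 under a 9:6:1 ratio (total parts = 16):
  disc-shaped: 144 × 9/16 = 81
  spherical: 144 × 6/16 = 54
  elongated: 144 × 1/16 = 9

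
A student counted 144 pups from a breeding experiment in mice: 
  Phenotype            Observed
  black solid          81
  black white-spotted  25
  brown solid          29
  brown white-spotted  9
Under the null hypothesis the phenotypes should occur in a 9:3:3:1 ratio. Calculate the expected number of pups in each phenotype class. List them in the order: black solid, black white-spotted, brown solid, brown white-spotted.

The 9:3:3:1 ratio has 16 parts, so with N = 144 the expected counts are:
  black solid: 144 × 9/16 = 81
  black white-spotted: 144 × 3/16 = 27
  brown solid: 144 × 3/16 = 27
  brown white-spotted: 144 × 1/16 = 9

81, 27, 27, 9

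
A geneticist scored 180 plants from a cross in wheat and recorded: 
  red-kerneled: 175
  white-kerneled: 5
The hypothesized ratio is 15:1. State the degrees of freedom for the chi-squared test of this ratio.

1

A goodness-of-fit test with 2 phenotype classes has df = 2 − 1 = 1.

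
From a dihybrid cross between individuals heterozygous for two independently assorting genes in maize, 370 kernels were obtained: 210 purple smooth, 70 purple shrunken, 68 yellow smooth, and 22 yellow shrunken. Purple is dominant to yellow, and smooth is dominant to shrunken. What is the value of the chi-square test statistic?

A dihybrid F₂ with independent assortment and complete dominance at both loci gives a 9:3:3:1 phenotypic ratio.
The 9:3:3:1 ratio has 16 parts, so with N = 370 the expected counts are:
  purple smooth: 370 × 9/16 = 208.125
  purple shrunken: 370 × 3/16 = 69.375
  yellow smooth: 370 × 3/16 = 69.375
  yellow shrunken: 370 × 1/16 = 23.125
χ² = Σ (O − E)² / E
  purple smooth: (210 − 208.125)² / 208.125 = 0.0169
  purple shrunken: (70 − 69.375)² / 69.375 = 0.0056
  yellow smooth: (68 − 69.375)² / 69.375 = 0.0273
  yellow shrunken: (22 − 23.125)² / 23.125 = 0.0547
χ² = 0.0169 + 0.0056 + 0.0273 + 0.0547 = 0.1045 ≈ 0.105

0.105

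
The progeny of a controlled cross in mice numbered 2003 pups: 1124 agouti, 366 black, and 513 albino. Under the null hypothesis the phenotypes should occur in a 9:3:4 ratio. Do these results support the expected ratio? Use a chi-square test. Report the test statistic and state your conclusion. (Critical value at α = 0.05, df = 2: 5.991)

Expected counts for N = 2003 under a 9:3:4 ratio (total parts = 16):
  agouti: 2003 × 9/16 = 1126.6875
  black: 2003 × 3/16 = 375.5625
  albino: 2003 × 4/16 = 500.75
χ² = Σ (O − E)² / E
  agouti: (1124 − 1126.6875)² / 1126.6875 = 0.0064
  black: (366 − 375.5625)² / 375.5625 = 0.2435
  albino: (513 − 500.75)² / 500.75 = 0.2997
χ² = 0.0064 + 0.2435 + 0.2997 = 0.5496 ≈ 0.550
Degrees of freedom = 3 − 1 = 2; critical value at α = 0.05 is 5.991.
Since 0.550 < 5.991, we fail to reject the null hypothesis — the data are consistent with the 9:3:4 ratio.

0.550; consistent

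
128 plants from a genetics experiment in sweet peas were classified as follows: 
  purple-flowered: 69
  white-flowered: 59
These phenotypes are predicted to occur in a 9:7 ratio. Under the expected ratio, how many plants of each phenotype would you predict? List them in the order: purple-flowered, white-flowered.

Expected counts for N = 128 under a 9:7 ratio (total parts = 16):
  purple-flowered: 128 × 9/16 = 72
  white-flowered: 128 × 7/16 = 56

72, 56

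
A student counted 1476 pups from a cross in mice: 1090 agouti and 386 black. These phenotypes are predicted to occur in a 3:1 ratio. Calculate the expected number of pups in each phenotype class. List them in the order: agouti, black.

1107, 369

Under the 3:1 hypothesis (Σ ratio = 4, N = 1476):
  agouti: 1476 × 3/4 = 1107
  black: 1476 × 1/4 = 369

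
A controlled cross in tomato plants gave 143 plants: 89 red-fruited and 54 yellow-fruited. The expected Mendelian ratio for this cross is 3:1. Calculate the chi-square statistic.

12.422

The 3:1 ratio has 4 parts, so with N = 143 the expected counts are:
  red-fruited: 143 × 3/4 = 107.25
  yellow-fruited: 143 × 1/4 = 35.75
χ² = Σ (O − E)² / E
  red-fruited: (89 − 107.25)² / 107.25 = 3.1055
  yellow-fruited: (54 − 35.75)² / 35.75 = 9.3164
χ² = 3.1055 + 9.3164 = 12.4219 ≈ 12.422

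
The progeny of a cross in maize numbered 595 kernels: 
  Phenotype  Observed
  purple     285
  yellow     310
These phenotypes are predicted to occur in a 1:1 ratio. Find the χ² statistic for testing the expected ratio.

Expected counts for N = 595 under a 1:1 ratio (total parts = 2):
  purple: 595 × 1/2 = 297.5
  yellow: 595 × 1/2 = 297.5
χ² = Σ (O − E)² / E
  purple: (285 − 297.5)² / 297.5 = 0.5252
  yellow: (310 − 297.5)² / 297.5 = 0.5252
χ² = 0.5252 + 0.5252 = 1.0504 ≈ 1.050

1.050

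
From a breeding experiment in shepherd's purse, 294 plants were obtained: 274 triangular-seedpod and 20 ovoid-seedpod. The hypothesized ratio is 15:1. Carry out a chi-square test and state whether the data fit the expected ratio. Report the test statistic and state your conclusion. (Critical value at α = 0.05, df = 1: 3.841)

0.153; consistent

Expected counts for N = 294 under a 15:1 ratio (total parts = 16):
  triangular-seedpod: 294 × 15/16 = 275.625
  ovoid-seedpod: 294 × 1/16 = 18.375
χ² = Σ (O − E)² / E
  triangular-seedpod: (274 − 275.625)² / 275.625 = 0.0096
  ovoid-seedpod: (20 − 18.375)² / 18.375 = 0.1437
χ² = 0.0096 + 0.1437 = 0.1533 ≈ 0.153
Degrees of freedom = 2 − 1 = 1; critical value at α = 0.05 is 3.841.
Since 0.153 < 3.841, we fail to reject the null hypothesis — the data are consistent with the 15:1 ratio.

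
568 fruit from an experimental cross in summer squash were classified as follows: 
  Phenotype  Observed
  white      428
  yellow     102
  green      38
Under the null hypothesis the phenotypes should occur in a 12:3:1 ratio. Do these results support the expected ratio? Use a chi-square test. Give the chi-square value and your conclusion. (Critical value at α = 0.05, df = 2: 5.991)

0.376; consistent

Under the 12:3:1 hypothesis (Σ ratio = 16, N = 568):
  white: 568 × 12/16 = 426
  yellow: 568 × 3/16 = 106.5
  green: 568 × 1/16 = 35.5
χ² = Σ (O − E)² / E
  white: (428 − 426)² / 426 = 0.0094
  yellow: (102 − 106.5)² / 106.5 = 0.1901
  green: (38 − 35.5)² / 35.5 = 0.1761
χ² = 0.0094 + 0.1901 + 0.1761 = 0.3756 ≈ 0.376
Degrees of freedom = 3 − 1 = 2; critical value at α = 0.05 is 5.991.
Since 0.376 < 5.991, we fail to reject the null hypothesis — the data are consistent with the 12:3:1 ratio.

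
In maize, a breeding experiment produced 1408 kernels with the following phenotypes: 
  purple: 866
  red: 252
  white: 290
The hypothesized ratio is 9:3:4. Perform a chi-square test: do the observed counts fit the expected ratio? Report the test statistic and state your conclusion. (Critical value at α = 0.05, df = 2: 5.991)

18.380; not consistent

The 9:3:4 ratio has 16 parts, so with N = 1408 the expected counts are:
  purple: 1408 × 9/16 = 792
  red: 1408 × 3/16 = 264
  white: 1408 × 4/16 = 352
χ² = Σ (O − E)² / E
  purple: (866 − 792)² / 792 = 6.9141
  red: (252 − 264)² / 264 = 0.5455
  white: (290 − 352)² / 352 = 10.9205
χ² = 6.9141 + 0.5455 + 10.9205 = 18.3801 ≈ 18.380
Degrees of freedom = 3 − 1 = 2; critical value at α = 0.05 is 5.991.
Since 18.380 > 5.991, we reject the null hypothesis — the data do not fit the 9:3:4 ratio.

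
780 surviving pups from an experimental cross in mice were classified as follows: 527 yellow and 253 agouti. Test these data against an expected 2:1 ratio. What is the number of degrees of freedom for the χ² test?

1

A goodness-of-fit test with 2 phenotype classes has df = 2 − 1 = 1.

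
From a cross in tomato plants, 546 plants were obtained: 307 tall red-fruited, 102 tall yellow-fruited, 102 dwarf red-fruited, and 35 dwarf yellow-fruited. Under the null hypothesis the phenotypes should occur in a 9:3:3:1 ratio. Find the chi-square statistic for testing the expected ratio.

0.025

Total ratio parts = 16. Expected numbers out of 546:
  tall red-fruited: 546 × 9/16 = 307.125
  tall yellow-fruited: 546 × 3/16 = 102.375
  dwarf red-fruited: 546 × 3/16 = 102.375
  dwarf yellow-fruited: 546 × 1/16 = 34.125
χ² = Σ (O − E)² / E
  tall red-fruited: (307 − 307.125)² / 307.125 = 0.0001
  tall yellow-fruited: (102 − 102.375)² / 102.375 = 0.0014
  dwarf red-fruited: (102 − 102.375)² / 102.375 = 0.0014
  dwarf yellow-fruited: (35 − 34.125)² / 34.125 = 0.0224
χ² = 0.0001 + 0.0014 + 0.0014 + 0.0224 = 0.0253 ≈ 0.025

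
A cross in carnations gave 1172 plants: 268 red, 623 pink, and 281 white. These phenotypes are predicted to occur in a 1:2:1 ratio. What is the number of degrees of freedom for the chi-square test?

A goodness-of-fit test with 3 phenotype classes has df = 3 − 1 = 2.

2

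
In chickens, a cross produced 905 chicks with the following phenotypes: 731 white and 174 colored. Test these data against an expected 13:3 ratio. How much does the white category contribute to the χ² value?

Total ratio parts = 16. Expected numbers out of 905:
  white: 905 × 13/16 = 735.3125
  colored: 905 × 3/16 = 169.6875
Contribution of white: (731 − 735.3125)² / 735.3125 = 0.0253

0.025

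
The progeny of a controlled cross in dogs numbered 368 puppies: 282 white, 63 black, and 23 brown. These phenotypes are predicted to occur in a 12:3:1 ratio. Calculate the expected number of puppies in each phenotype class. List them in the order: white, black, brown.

Under the 12:3:1 hypothesis (Σ ratio = 16, N = 368):
  white: 368 × 12/16 = 276
  black: 368 × 3/16 = 69
  brown: 368 × 1/16 = 23

276, 69, 23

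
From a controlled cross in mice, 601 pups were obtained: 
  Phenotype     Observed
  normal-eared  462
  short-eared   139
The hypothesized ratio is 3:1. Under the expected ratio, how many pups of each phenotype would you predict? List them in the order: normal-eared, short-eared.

450.75, 150.25

Under the 3:1 hypothesis (Σ ratio = 4, N = 601):
  normal-eared: 601 × 3/4 = 450.75
  short-eared: 601 × 1/4 = 150.25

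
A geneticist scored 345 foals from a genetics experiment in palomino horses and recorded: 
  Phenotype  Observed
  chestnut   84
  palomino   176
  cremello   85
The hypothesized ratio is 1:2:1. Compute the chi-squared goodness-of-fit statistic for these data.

Total ratio parts = 4. Expected numbers out of 345:
  chestnut: 345 × 1/4 = 86.25
  palomino: 345 × 2/4 = 172.5
  cremello: 345 × 1/4 = 86.25
χ² = Σ (O − E)² / E
  chestnut: (84 − 86.25)² / 86.25 = 0.0587
  palomino: (176 − 172.5)² / 172.5 = 0.0710
  cremello: (85 − 86.25)² / 86.25 = 0.0181
χ² = 0.0587 + 0.0710 + 0.0181 = 0.1478 ≈ 0.148

0.148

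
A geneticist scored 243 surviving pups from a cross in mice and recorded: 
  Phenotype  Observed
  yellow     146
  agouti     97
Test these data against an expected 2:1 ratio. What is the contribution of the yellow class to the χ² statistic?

1.580

Total ratio parts = 3. Expected numbers out of 243:
  yellow: 243 × 2/3 = 162
  agouti: 243 × 1/3 = 81
Contribution of yellow: (146 − 162)² / 162 = 1.5802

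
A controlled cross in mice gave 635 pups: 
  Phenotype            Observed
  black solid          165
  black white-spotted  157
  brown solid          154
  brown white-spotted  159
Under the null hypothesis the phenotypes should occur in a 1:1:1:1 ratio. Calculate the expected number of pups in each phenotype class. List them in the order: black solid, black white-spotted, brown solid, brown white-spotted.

158.75, 158.75, 158.75, 158.75

The 1:1:1:1 ratio has 4 parts, so with N = 635 the expected counts are:
  black solid: 635 × 1/4 = 158.75
  black white-spotted: 635 × 1/4 = 158.75
  brown solid: 635 × 1/4 = 158.75
  brown white-spotted: 635 × 1/4 = 158.75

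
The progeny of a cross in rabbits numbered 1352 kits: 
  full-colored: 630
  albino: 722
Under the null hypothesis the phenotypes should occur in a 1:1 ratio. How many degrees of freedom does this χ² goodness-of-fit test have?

1

A goodness-of-fit test with 2 phenotype classes has df = 2 − 1 = 1.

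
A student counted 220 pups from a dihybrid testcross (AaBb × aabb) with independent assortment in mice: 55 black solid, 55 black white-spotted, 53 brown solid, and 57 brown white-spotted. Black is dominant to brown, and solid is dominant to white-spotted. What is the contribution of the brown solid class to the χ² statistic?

0.073

A dihybrid testcross with independent assortment gives a 1:1:1:1 ratio.
The 1:1:1:1 ratio has 4 parts, so with N = 220 the expected counts are:
  black solid: 220 × 1/4 = 55
  black white-spotted: 220 × 1/4 = 55
  brown solid: 220 × 1/4 = 55
  brown white-spotted: 220 × 1/4 = 55
Contribution of brown solid: (53 − 55)² / 55 = 0.0727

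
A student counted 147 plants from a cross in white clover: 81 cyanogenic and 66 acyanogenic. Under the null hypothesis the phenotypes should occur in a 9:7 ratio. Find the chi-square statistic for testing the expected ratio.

The 9:7 ratio has 16 parts, so with N = 147 the expected counts are:
  cyanogenic: 147 × 9/16 = 82.6875
  acyanogenic: 147 × 7/16 = 64.3125
χ² = Σ (O − E)² / E
  cyanogenic: (81 − 82.6875)² / 82.6875 = 0.0344
  acyanogenic: (66 − 64.3125)² / 64.3125 = 0.0443
χ² = 0.0344 + 0.0443 = 0.0787 ≈ 0.079

0.079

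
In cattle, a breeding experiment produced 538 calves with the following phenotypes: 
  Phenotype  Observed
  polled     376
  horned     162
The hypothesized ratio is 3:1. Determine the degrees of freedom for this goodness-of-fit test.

A goodness-of-fit test with 2 phenotype classes has df = 2 − 1 = 1.

1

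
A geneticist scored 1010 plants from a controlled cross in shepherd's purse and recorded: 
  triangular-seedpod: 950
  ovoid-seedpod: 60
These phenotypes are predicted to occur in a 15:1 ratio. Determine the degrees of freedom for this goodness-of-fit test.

A goodness-of-fit test with 2 phenotype classes has df = 2 − 1 = 1.

1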